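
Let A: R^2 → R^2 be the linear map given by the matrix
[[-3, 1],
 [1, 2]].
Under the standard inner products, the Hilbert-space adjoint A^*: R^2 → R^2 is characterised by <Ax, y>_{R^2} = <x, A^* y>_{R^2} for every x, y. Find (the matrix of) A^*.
A^* = A^T =
[[-3, 1],
 [1, 2]]

For real matrices with standard dot products, the defining identity <Ax, y> = <x, A^* y> gives (Ax)^T y = x^T (A^*) y, i.e. x^T A^T y = x^T (A^*) y. Since this holds for all x, y, we must have A^* = A^T. Therefore
A^* =
[[-3, 1],
 [1, 2]].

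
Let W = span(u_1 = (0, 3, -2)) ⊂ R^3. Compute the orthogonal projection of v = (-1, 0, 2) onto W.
proj_W(v) = (0, -12/13, 8/13)

Set up U = [u_1 | ... | u_1] ∈ R^(3×1). The projector onto W = col(U) is P = U (U^T U)^(-1) U^T.
Compute U^T U =
  [13],
and U^T v = (-4).
Solve U^T U · c = U^T v for the coefficients: c = (-4/13). The projection is proj_W(v) = U c.
Check: (v - proj_W(v)) · u_1 = 0  (should be 0).
Result: proj_W(v) = (0, -12/13, 8/13).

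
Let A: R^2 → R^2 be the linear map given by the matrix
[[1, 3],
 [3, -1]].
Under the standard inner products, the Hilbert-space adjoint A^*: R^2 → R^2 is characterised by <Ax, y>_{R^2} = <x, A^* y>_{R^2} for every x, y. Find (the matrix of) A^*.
A^* = A^T =
[[1, 3],
 [3, -1]]

For real matrices with standard dot products, the defining identity <Ax, y> = <x, A^* y> gives (Ax)^T y = x^T (A^*) y, i.e. x^T A^T y = x^T (A^*) y. Since this holds for all x, y, we must have A^* = A^T. Therefore
A^* =
[[1, 3],
 [3, -1]].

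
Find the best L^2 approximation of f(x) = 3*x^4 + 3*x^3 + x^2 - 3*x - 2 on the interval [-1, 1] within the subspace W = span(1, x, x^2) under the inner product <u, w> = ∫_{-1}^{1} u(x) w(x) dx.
g(x) = 25*x^2/7 - 6*x/5 - 79/35

The best approximation g ∈ W is the orthogonal projection of f onto W. Writing g = a_0 + a_1 x + a_2 x^2, the coefficients solve the normal equations G · a = b where
  G_{ij} = <φ_i, φ_j> and b_i = <f, φ_i>, with φ_0 = 1, φ_1 = x, φ_2 = x^2.
G =
  [2, 0, 2/3]
  [0, 2/3, 0]
  [2/3, 0, 2/5],
b = (-32/15, -4/5, -8/105).
Solving gives a_0 = -79/35, a_1 = -6/5, a_2 = 25/7, so
  g(x) = 25*x^2/7 - 6*x/5 - 79/35.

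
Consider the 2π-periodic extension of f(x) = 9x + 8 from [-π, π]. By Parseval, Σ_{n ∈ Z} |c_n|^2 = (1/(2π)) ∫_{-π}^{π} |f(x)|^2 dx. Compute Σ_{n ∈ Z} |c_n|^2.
Σ |c_n|^2 = 27π^2 + 64

Expand and integrate term by term over [-π, π]:
  ∫ (9x)^2 dx = 81·(2π^3/3); ∫ 2·9·(8)·x dx = 0 (odd integrand); ∫ 8^2 dx = 64·2π.
So (1/(2π)) ∫_{-π}^{π} (9x + 8)^2 dx = 81π^2/3 + 64 = 27π^2 + 64.
Parseval ⇒ Σ |c_n|^2 = 27π^2 + 64.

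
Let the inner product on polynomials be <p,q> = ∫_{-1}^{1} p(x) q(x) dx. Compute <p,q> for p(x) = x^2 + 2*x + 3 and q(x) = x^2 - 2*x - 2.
<p,q> = -68/5

Expand the product: p(x)·q(x) = x^4 - 3*x^2 - 10*x - 6.
∫_{-1}^{1} of each monomial x^k gives [2/(k+1) if k even, 0 if k odd]. Integrating term-by-term (or equivalently evaluating the antiderivative F(x) = x^5/5 - x^3 - 5*x^2 - 6*x at the endpoints):
  F(1) − F(−1) = -59/5 − (9/5) = -68/5.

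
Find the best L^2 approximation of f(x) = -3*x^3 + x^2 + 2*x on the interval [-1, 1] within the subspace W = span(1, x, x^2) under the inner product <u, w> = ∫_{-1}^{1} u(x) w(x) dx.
g(x) = x^2 + x/5

The best approximation g ∈ W is the orthogonal projection of f onto W. Writing g = a_0 + a_1 x + a_2 x^2, the coefficients solve the normal equations G · a = b where
  G_{ij} = <φ_i, φ_j> and b_i = <f, φ_i>, with φ_0 = 1, φ_1 = x, φ_2 = x^2.
G =
  [2, 0, 2/3]
  [0, 2/3, 0]
  [2/3, 0, 2/5],
b = (2/3, 2/15, 2/5).
Solving gives a_0 = 0, a_1 = 1/5, a_2 = 1, so
  g(x) = x^2 + x/5.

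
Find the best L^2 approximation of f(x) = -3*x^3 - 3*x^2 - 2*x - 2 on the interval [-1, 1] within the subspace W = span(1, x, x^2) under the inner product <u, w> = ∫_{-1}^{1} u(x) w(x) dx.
g(x) = -3*x^2 - 19*x/5 - 2

The best approximation g ∈ W is the orthogonal projection of f onto W. Writing g = a_0 + a_1 x + a_2 x^2, the coefficients solve the normal equations G · a = b where
  G_{ij} = <φ_i, φ_j> and b_i = <f, φ_i>, with φ_0 = 1, φ_1 = x, φ_2 = x^2.
G =
  [2, 0, 2/3]
  [0, 2/3, 0]
  [2/3, 0, 2/5],
b = (-6, -38/15, -38/15).
Solving gives a_0 = -2, a_1 = -19/5, a_2 = -3, so
  g(x) = -3*x^2 - 19*x/5 - 2.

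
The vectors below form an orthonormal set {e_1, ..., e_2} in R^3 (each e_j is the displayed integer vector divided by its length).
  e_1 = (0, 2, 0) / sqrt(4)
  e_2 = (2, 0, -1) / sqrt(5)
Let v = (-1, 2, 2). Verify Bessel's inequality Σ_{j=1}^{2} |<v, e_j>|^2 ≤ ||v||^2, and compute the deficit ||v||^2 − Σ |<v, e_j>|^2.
Σ |<v, e_j>|^2 = 36/5; ||v||^2 = 9; deficit = 9/5

Write each e_j = u_j / sqrt(<u_j, u_j>) where u_j is the displayed integer vector. Then <v, e_j> = <v, u_j> / sqrt(<u_j, u_j>), so |<v, e_j>|^2 = <v, u_j>^2 / <u_j, u_j>.
Coefficients: <v, e_1> = 4/sqrt(4), <v, e_2> = -4/sqrt(5).
Square and sum: Σ |<v, e_j>|^2 = 36/5.
Compute ||v||^2 = v·v = 9.
Deficit = 9 − 36/5 = 9/5 ≥ 0, confirming Bessel's inequality. (The deficit equals ||v − Σ <v,e_j> e_j||^2, the squared distance from v to span{e_j}.)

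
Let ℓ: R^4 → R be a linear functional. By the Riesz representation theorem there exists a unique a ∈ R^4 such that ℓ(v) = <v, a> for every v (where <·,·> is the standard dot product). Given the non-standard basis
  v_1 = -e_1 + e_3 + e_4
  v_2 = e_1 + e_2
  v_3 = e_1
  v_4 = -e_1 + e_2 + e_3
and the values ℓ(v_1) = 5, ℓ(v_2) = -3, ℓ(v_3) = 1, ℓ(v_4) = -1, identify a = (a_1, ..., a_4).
a = (1, -4, 4, 2)

Write a = (a_1, ..., a_4) in the standard basis. For each basis vector v_i, ℓ(v_i) = <v_i, a> is a linear equation in the a_j's. Collect the n equations into a matrix system V a = ℓ, where row i of V is v_i (expressed in the standard basis). Since V is invertible (lower-triangular with 1s on the diagonal, up to permutation), solve by back-substitution:
  V =
[[-1, 0, 1, 1],
 [1, 1, 0, 0],
 [1, 0, 0, 0],
 [-1, 1, 1, 0]]
  V a = (5, -3, 1, -1)
Solving gives a = (1, -4, 4, 2).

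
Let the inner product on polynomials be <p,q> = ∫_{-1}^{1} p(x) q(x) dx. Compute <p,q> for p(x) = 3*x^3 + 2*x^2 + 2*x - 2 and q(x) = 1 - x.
<p,q> = -26/5

Expand the product: p(x)·q(x) = -3*x^4 + x^3 + 4*x - 2.
∫_{-1}^{1} of each monomial x^k gives [2/(k+1) if k even, 0 if k odd]. Integrating term-by-term (or equivalently evaluating the antiderivative F(x) = -3*x^5/5 + x^4/4 + 2*x^2 - 2*x at the endpoints):
  F(1) − F(−1) = -7/20 − (97/20) = -26/5.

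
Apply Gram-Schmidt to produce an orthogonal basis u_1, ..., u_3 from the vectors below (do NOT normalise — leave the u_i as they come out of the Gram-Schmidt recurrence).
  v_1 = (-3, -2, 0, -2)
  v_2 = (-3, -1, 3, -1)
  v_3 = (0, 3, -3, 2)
Orthogonal basis:
  u_1 = (-3, -2, 0, -2)
  u_2 = (-12/17, 9/17, 3, 9/17)
  u_3 = (-42/19, 41/19, -21/19, 22/19)

Apply the Gram-Schmidt recurrence
  u_1 = v_1
  u_i = v_i − Σ_{j<i} ((v_i · u_j) / (u_j · u_j)) · u_j.

Step by step this gives:
  u_1 = (-3, -2, 0, -2)
  u_2 = (-12/17, 9/17, 3, 9/17)
  u_3 = (-42/19, 41/19, -21/19, 22/19)

Orthogonality check:
  u_2 · u_1 = 0 (should be 0)
  u_3 · u_1 = 0 (should be 0)
  u_3 · u_2 = 0 (should be 0)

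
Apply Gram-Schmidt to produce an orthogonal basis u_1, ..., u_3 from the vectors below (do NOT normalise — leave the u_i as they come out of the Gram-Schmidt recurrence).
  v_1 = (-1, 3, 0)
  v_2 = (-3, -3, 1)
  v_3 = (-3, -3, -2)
Orthogonal basis:
  u_1 = (-1, 3, 0)
  u_2 = (-18/5, -6/5, 1)
  u_3 = (-54/77, -18/77, -216/77)

Apply the Gram-Schmidt recurrence
  u_1 = v_1
  u_i = v_i − Σ_{j<i} ((v_i · u_j) / (u_j · u_j)) · u_j.

Step by step this gives:
  u_1 = (-1, 3, 0)
  u_2 = (-18/5, -6/5, 1)
  u_3 = (-54/77, -18/77, -216/77)

Orthogonality check:
  u_2 · u_1 = 0 (should be 0)
  u_3 · u_1 = 0 (should be 0)
  u_3 · u_2 = 0 (should be 0)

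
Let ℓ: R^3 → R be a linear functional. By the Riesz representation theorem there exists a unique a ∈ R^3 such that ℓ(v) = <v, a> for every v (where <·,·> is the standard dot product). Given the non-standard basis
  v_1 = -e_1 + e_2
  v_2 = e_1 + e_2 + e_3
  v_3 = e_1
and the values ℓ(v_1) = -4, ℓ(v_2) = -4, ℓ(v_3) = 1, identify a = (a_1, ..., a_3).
a = (1, -3, -2)

Write a = (a_1, ..., a_3) in the standard basis. For each basis vector v_i, ℓ(v_i) = <v_i, a> is a linear equation in the a_j's. Collect the n equations into a matrix system V a = ℓ, where row i of V is v_i (expressed in the standard basis). Since V is invertible (lower-triangular with 1s on the diagonal, up to permutation), solve by back-substitution:
  V =
[[-1, 1, 0],
 [1, 1, 1],
 [1, 0, 0]]
  V a = (-4, -4, 1)
Solving gives a = (1, -3, -2).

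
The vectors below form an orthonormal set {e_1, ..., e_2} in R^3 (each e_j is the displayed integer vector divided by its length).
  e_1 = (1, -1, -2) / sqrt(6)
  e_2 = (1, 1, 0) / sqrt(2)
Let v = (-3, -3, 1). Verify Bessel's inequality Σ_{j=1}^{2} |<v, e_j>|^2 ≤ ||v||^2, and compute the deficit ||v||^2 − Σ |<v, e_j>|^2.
Σ |<v, e_j>|^2 = 56/3; ||v||^2 = 19; deficit = 1/3

Write each e_j = u_j / sqrt(<u_j, u_j>) where u_j is the displayed integer vector. Then <v, e_j> = <v, u_j> / sqrt(<u_j, u_j>), so |<v, e_j>|^2 = <v, u_j>^2 / <u_j, u_j>.
Coefficients: <v, e_1> = -2/sqrt(6), <v, e_2> = -6/sqrt(2).
Square and sum: Σ |<v, e_j>|^2 = 56/3.
Compute ||v||^2 = v·v = 19.
Deficit = 19 − 56/3 = 1/3 ≥ 0, confirming Bessel's inequality. (The deficit equals ||v − Σ <v,e_j> e_j||^2, the squared distance from v to span{e_j}.)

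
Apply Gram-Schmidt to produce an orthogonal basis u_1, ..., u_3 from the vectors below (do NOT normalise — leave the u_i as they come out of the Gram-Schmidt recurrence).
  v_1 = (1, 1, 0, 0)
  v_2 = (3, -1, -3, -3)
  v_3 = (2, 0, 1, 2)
Orthogonal basis:
  u_1 = (1, 1, 0, 0)
  u_2 = (2, -2, -3, -3)
  u_3 = (18/13, -18/13, 11/26, 37/26)

Apply the Gram-Schmidt recurrence
  u_1 = v_1
  u_i = v_i − Σ_{j<i} ((v_i · u_j) / (u_j · u_j)) · u_j.

Step by step this gives:
  u_1 = (1, 1, 0, 0)
  u_2 = (2, -2, -3, -3)
  u_3 = (18/13, -18/13, 11/26, 37/26)

Orthogonality check:
  u_2 · u_1 = 0 (should be 0)
  u_3 · u_1 = 0 (should be 0)
  u_3 · u_2 = 0 (should be 0)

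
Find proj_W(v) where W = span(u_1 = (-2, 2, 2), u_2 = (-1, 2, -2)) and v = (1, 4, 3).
proj_W(v) = (-25/13, 47/26, 59/26)

Set up U = [u_1 | ... | u_2] ∈ R^(3×2). The projector onto W = col(U) is P = U (U^T U)^(-1) U^T.
Compute U^T U =
  [12, 2]
  [2, 9],
and U^T v = (12, 1).
Solve U^T U · c = U^T v for the coefficients: c = (53/52, -3/26). The projection is proj_W(v) = U c.
Check: (v - proj_W(v)) · u_1 = 0  (should be 0).
Check: (v - proj_W(v)) · u_2 = 0  (should be 0).
Result: proj_W(v) = (-25/13, 47/26, 59/26).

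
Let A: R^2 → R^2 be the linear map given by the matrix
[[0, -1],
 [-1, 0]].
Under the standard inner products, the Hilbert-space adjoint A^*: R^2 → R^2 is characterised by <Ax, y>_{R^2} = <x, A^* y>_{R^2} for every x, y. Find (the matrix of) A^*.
A^* = A^T =
[[0, -1],
 [-1, 0]]

For real matrices with standard dot products, the defining identity <Ax, y> = <x, A^* y> gives (Ax)^T y = x^T (A^*) y, i.e. x^T A^T y = x^T (A^*) y. Since this holds for all x, y, we must have A^* = A^T. Therefore
A^* =
[[0, -1],
 [-1, 0]].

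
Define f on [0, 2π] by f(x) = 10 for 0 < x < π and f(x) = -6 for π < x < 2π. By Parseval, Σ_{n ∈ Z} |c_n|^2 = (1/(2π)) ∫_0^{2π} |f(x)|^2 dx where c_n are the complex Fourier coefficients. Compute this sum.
Σ |c_n|^2 = 68

Parseval equates the L^2 energy of f (normalised by 1/(2π)) with the ℓ^2 sum of its Fourier coefficients: (1/(2π)) ∫_0^{2π} |f|^2 = Σ |c_n|^2.
Compute the left side: (1/(2π)) [∫_0^π 10^2 dx + ∫_π^{2π} (-6)^2 dx] = (1/(2π)) · (100π + 36π) = (100 + 36)/2 = 68.
So Σ_{n ∈ Z} |c_n|^2 = 68.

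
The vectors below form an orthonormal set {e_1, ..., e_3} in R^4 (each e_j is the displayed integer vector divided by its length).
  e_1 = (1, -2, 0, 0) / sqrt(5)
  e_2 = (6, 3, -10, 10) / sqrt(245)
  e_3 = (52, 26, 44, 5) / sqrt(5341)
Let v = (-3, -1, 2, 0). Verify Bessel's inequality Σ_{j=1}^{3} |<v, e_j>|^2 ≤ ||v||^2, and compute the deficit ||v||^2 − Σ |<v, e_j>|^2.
Σ |<v, e_j>|^2 = 950/109; ||v||^2 = 14; deficit = 576/109

Write each e_j = u_j / sqrt(<u_j, u_j>) where u_j is the displayed integer vector. Then <v, e_j> = <v, u_j> / sqrt(<u_j, u_j>), so |<v, e_j>|^2 = <v, u_j>^2 / <u_j, u_j>.
Coefficients: <v, e_1> = -1/sqrt(5), <v, e_2> = -41/sqrt(245), <v, e_3> = -94/sqrt(5341).
Square and sum: Σ |<v, e_j>|^2 = 950/109.
Compute ||v||^2 = v·v = 14.
Deficit = 14 − 950/109 = 576/109 ≥ 0, confirming Bessel's inequality. (The deficit equals ||v − Σ <v,e_j> e_j||^2, the squared distance from v to span{e_j}.)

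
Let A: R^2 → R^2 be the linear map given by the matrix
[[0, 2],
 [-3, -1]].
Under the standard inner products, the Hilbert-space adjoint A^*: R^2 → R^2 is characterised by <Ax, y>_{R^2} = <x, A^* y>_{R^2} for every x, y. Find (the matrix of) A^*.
A^* = A^T =
[[0, -3],
 [2, -1]]

For real matrices with standard dot products, the defining identity <Ax, y> = <x, A^* y> gives (Ax)^T y = x^T (A^*) y, i.e. x^T A^T y = x^T (A^*) y. Since this holds for all x, y, we must have A^* = A^T. Therefore
A^* =
[[0, -3],
 [2, -1]].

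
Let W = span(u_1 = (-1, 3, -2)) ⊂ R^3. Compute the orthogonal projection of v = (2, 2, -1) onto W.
proj_W(v) = (-3/7, 9/7, -6/7)

Set up U = [u_1 | ... | u_1] ∈ R^(3×1). The projector onto W = col(U) is P = U (U^T U)^(-1) U^T.
Compute U^T U =
  [14],
and U^T v = (6).
Solve U^T U · c = U^T v for the coefficients: c = (3/7). The projection is proj_W(v) = U c.
Check: (v - proj_W(v)) · u_1 = 0  (should be 0).
Result: proj_W(v) = (-3/7, 9/7, -6/7).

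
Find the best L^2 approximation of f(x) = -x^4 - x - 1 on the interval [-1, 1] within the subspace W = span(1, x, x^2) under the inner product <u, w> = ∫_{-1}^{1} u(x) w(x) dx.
g(x) = -6*x^2/7 - x - 32/35

The best approximation g ∈ W is the orthogonal projection of f onto W. Writing g = a_0 + a_1 x + a_2 x^2, the coefficients solve the normal equations G · a = b where
  G_{ij} = <φ_i, φ_j> and b_i = <f, φ_i>, with φ_0 = 1, φ_1 = x, φ_2 = x^2.
G =
  [2, 0, 2/3]
  [0, 2/3, 0]
  [2/3, 0, 2/5],
b = (-12/5, -2/3, -20/21).
Solving gives a_0 = -32/35, a_1 = -1, a_2 = -6/7, so
  g(x) = -6*x^2/7 - x - 32/35.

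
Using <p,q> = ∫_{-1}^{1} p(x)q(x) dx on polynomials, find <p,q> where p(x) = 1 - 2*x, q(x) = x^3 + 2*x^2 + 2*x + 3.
<p,q> = 58/15

Expand the product: p(x)·q(x) = -2*x^4 - 3*x^3 - 2*x^2 - 4*x + 3.
∫_{-1}^{1} of each monomial x^k gives [2/(k+1) if k even, 0 if k odd]. Integrating term-by-term (or equivalently evaluating the antiderivative F(x) = -2*x^5/5 - 3*x^4/4 - 2*x^3/3 - 2*x^2 + 3*x at the endpoints):
  F(1) − F(−1) = -49/60 − (-281/60) = 58/15.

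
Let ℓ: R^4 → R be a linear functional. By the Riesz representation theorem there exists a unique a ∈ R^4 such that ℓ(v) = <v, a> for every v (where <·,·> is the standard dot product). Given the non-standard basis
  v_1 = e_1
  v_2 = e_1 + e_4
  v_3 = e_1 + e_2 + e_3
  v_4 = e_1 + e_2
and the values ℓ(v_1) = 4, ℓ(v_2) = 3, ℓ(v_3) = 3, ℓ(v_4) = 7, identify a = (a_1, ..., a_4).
a = (4, 3, -4, -1)

Write a = (a_1, ..., a_4) in the standard basis. For each basis vector v_i, ℓ(v_i) = <v_i, a> is a linear equation in the a_j's. Collect the n equations into a matrix system V a = ℓ, where row i of V is v_i (expressed in the standard basis). Since V is invertible (lower-triangular with 1s on the diagonal, up to permutation), solve by back-substitution:
  V =
[[1, 0, 0, 0],
 [1, 0, 0, 1],
 [1, 1, 1, 0],
 [1, 1, 0, 0]]
  V a = (4, 3, 3, 7)
Solving gives a = (4, 3, -4, -1).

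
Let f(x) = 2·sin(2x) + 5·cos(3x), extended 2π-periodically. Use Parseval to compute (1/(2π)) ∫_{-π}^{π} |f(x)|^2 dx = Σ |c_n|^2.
Σ |c_n|^2 = 29/2

Expand |f|^2 and use orthogonality of {sin(nx), cos(mx)} on [-π, π]:
  ∫_{-π}^{π} sin(nx)^2 dx = π, ∫ cos(mx)^2 dx = π, and cross terms integrate to 0.
So ∫_{-π}^{π} f(x)^2 dx = 2^2 · π + 5^2 · π = (4 + 25)π.
Divide by 2π: (4 + 25)/2 = 29/2.
By Parseval, this equals Σ |c_n|^2.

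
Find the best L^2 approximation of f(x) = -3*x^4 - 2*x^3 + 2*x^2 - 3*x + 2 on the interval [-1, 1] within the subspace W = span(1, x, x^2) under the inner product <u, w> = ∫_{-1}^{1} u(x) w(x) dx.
g(x) = -4*x^2/7 - 21*x/5 + 79/35

The best approximation g ∈ W is the orthogonal projection of f onto W. Writing g = a_0 + a_1 x + a_2 x^2, the coefficients solve the normal equations G · a = b where
  G_{ij} = <φ_i, φ_j> and b_i = <f, φ_i>, with φ_0 = 1, φ_1 = x, φ_2 = x^2.
G =
  [2, 0, 2/3]
  [0, 2/3, 0]
  [2/3, 0, 2/5],
b = (62/15, -14/5, 134/105).
Solving gives a_0 = 79/35, a_1 = -21/5, a_2 = -4/7, so
  g(x) = -4*x^2/7 - 21*x/5 + 79/35.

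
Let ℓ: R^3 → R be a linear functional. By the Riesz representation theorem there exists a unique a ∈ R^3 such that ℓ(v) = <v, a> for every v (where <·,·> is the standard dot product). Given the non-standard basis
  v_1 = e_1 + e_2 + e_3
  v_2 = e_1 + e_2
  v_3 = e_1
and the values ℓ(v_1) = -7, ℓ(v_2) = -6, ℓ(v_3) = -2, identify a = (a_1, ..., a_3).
a = (-2, -4, -1)

Write a = (a_1, ..., a_3) in the standard basis. For each basis vector v_i, ℓ(v_i) = <v_i, a> is a linear equation in the a_j's. Collect the n equations into a matrix system V a = ℓ, where row i of V is v_i (expressed in the standard basis). Since V is invertible (lower-triangular with 1s on the diagonal, up to permutation), solve by back-substitution:
  V =
[[1, 1, 1],
 [1, 1, 0],
 [1, 0, 0]]
  V a = (-7, -6, -2)
Solving gives a = (-2, -4, -1).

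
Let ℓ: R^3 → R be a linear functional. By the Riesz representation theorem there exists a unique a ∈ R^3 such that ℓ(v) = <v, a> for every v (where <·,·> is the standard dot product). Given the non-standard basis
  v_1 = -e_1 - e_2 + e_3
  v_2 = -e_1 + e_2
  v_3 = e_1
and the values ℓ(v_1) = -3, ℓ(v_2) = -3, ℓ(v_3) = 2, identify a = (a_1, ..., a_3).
a = (2, -1, -2)

Write a = (a_1, ..., a_3) in the standard basis. For each basis vector v_i, ℓ(v_i) = <v_i, a> is a linear equation in the a_j's. Collect the n equations into a matrix system V a = ℓ, where row i of V is v_i (expressed in the standard basis). Since V is invertible (lower-triangular with 1s on the diagonal, up to permutation), solve by back-substitution:
  V =
[[-1, -1, 1],
 [-1, 1, 0],
 [1, 0, 0]]
  V a = (-3, -3, 2)
Solving gives a = (2, -1, -2).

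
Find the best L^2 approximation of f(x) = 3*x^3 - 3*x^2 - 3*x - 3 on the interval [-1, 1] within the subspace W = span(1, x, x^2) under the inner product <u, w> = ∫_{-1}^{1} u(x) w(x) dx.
g(x) = -3*x^2 - 6*x/5 - 3

The best approximation g ∈ W is the orthogonal projection of f onto W. Writing g = a_0 + a_1 x + a_2 x^2, the coefficients solve the normal equations G · a = b where
  G_{ij} = <φ_i, φ_j> and b_i = <f, φ_i>, with φ_0 = 1, φ_1 = x, φ_2 = x^2.
G =
  [2, 0, 2/3]
  [0, 2/3, 0]
  [2/3, 0, 2/5],
b = (-8, -4/5, -16/5).
Solving gives a_0 = -3, a_1 = -6/5, a_2 = -3, so
  g(x) = -3*x^2 - 6*x/5 - 3.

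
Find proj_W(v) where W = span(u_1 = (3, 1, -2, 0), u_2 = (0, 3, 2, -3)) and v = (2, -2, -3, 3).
proj_W(v) = (597/307, -653/307, -966/307, 852/307)

Set up U = [u_1 | ... | u_2] ∈ R^(4×2). The projector onto W = col(U) is P = U (U^T U)^(-1) U^T.
Compute U^T U =
  [14, -1]
  [-1, 22],
and U^T v = (10, -21).
Solve U^T U · c = U^T v for the coefficients: c = (199/307, -284/307). The projection is proj_W(v) = U c.
Check: (v - proj_W(v)) · u_1 = 0  (should be 0).
Check: (v - proj_W(v)) · u_2 = 0  (should be 0).
Result: proj_W(v) = (597/307, -653/307, -966/307, 852/307).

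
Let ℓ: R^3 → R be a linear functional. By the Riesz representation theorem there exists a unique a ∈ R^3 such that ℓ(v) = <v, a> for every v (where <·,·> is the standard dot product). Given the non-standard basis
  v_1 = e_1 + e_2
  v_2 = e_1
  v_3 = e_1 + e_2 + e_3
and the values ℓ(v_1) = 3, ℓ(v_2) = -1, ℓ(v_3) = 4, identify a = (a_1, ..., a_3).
a = (-1, 4, 1)

Write a = (a_1, ..., a_3) in the standard basis. For each basis vector v_i, ℓ(v_i) = <v_i, a> is a linear equation in the a_j's. Collect the n equations into a matrix system V a = ℓ, where row i of V is v_i (expressed in the standard basis). Since V is invertible (lower-triangular with 1s on the diagonal, up to permutation), solve by back-substitution:
  V =
[[1, 1, 0],
 [1, 0, 0],
 [1, 1, 1]]
  V a = (3, -1, 4)
Solving gives a = (-1, 4, 1).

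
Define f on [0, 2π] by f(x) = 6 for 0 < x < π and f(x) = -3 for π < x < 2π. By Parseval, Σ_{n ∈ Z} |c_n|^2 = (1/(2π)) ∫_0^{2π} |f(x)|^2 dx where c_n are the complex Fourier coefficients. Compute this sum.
Σ |c_n|^2 = 45/2

Parseval equates the L^2 energy of f (normalised by 1/(2π)) with the ℓ^2 sum of its Fourier coefficients: (1/(2π)) ∫_0^{2π} |f|^2 = Σ |c_n|^2.
Compute the left side: (1/(2π)) [∫_0^π 6^2 dx + ∫_π^{2π} (-3)^2 dx] = (1/(2π)) · (36π + 9π) = (36 + 9)/2 = 45/2.
So Σ_{n ∈ Z} |c_n|^2 = 45/2.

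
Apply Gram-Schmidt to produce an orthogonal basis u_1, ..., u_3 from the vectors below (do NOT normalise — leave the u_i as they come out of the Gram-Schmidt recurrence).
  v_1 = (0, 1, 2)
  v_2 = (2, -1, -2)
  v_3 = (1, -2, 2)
Orthogonal basis:
  u_1 = (0, 1, 2)
  u_2 = (2, 0, 0)
  u_3 = (0, -12/5, 6/5)

Apply the Gram-Schmidt recurrence
  u_1 = v_1
  u_i = v_i − Σ_{j<i} ((v_i · u_j) / (u_j · u_j)) · u_j.

Step by step this gives:
  u_1 = (0, 1, 2)
  u_2 = (2, 0, 0)
  u_3 = (0, -12/5, 6/5)

Orthogonality check:
  u_2 · u_1 = 0 (should be 0)
  u_3 · u_1 = 0 (should be 0)
  u_3 · u_2 = 0 (should be 0)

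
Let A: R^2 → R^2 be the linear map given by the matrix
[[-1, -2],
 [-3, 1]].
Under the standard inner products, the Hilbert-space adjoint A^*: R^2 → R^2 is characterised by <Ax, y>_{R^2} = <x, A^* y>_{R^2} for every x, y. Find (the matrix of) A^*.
A^* = A^T =
[[-1, -3],
 [-2, 1]]

For real matrices with standard dot products, the defining identity <Ax, y> = <x, A^* y> gives (Ax)^T y = x^T (A^*) y, i.e. x^T A^T y = x^T (A^*) y. Since this holds for all x, y, we must have A^* = A^T. Therefore
A^* =
[[-1, -3],
 [-2, 1]].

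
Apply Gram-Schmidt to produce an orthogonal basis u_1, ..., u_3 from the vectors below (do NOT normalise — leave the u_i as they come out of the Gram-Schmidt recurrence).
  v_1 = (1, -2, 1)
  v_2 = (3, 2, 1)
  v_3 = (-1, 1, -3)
Orthogonal basis:
  u_1 = (1, -2, 1)
  u_2 = (3, 2, 1)
  u_3 = (6/7, -3/7, -12/7)

Apply the Gram-Schmidt recurrence
  u_1 = v_1
  u_i = v_i − Σ_{j<i} ((v_i · u_j) / (u_j · u_j)) · u_j.

Step by step this gives:
  u_1 = (1, -2, 1)
  u_2 = (3, 2, 1)
  u_3 = (6/7, -3/7, -12/7)

Orthogonality check:
  u_2 · u_1 = 0 (should be 0)
  u_3 · u_1 = 0 (should be 0)
  u_3 · u_2 = 0 (should be 0)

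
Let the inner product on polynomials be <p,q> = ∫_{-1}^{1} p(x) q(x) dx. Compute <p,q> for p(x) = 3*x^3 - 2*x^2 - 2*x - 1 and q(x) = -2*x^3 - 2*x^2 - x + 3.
<p,q> = -148/21

Expand the product: p(x)·q(x) = -6*x^6 - 2*x^5 + 5*x^4 + 17*x^3 - 2*x^2 - 5*x - 3.
∫_{-1}^{1} of each monomial x^k gives [2/(k+1) if k even, 0 if k odd]. Integrating term-by-term (or equivalently evaluating the antiderivative F(x) = -6*x^7/7 - x^6/3 + x^5 + 17*x^4/4 - 2*x^3/3 - 5*x^2/2 - 3*x at the endpoints):
  F(1) − F(−1) = -59/28 − (415/84) = -148/21.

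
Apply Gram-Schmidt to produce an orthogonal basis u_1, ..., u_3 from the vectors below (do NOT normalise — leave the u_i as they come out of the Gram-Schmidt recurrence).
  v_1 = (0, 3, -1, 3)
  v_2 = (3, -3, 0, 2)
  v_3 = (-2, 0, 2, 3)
Orthogonal basis:
  u_1 = (0, 3, -1, 3)
  u_2 = (3, -48/19, -3/19, 47/19)
  u_3 = (-881/409, -399/409, 972/409, 723/409)

Apply the Gram-Schmidt recurrence
  u_1 = v_1
  u_i = v_i − Σ_{j<i} ((v_i · u_j) / (u_j · u_j)) · u_j.

Step by step this gives:
  u_1 = (0, 3, -1, 3)
  u_2 = (3, -48/19, -3/19, 47/19)
  u_3 = (-881/409, -399/409, 972/409, 723/409)

Orthogonality check:
  u_2 · u_1 = 0 (should be 0)
  u_3 · u_1 = 0 (should be 0)
  u_3 · u_2 = 0 (should be 0)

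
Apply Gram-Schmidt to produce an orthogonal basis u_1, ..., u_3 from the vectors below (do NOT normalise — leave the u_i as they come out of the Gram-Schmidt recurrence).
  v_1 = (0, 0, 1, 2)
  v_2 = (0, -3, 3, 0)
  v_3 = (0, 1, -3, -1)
Orthogonal basis:
  u_1 = (0, 0, 1, 2)
  u_2 = (0, -3, 12/5, -6/5)
  u_3 = (0, -2/3, -2/3, 1/3)

Apply the Gram-Schmidt recurrence
  u_1 = v_1
  u_i = v_i − Σ_{j<i} ((v_i · u_j) / (u_j · u_j)) · u_j.

Step by step this gives:
  u_1 = (0, 0, 1, 2)
  u_2 = (0, -3, 12/5, -6/5)
  u_3 = (0, -2/3, -2/3, 1/3)

Orthogonality check:
  u_2 · u_1 = 0 (should be 0)
  u_3 · u_1 = 0 (should be 0)
  u_3 · u_2 = 0 (should be 0)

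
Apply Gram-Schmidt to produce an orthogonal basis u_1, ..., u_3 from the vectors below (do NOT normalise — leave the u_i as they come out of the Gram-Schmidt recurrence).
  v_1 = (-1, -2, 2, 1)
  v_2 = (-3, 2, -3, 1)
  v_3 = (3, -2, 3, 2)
Orthogonal basis:
  u_1 = (-1, -2, 2, 1)
  u_2 = (-18/5, 4/5, -9/5, 8/5)
  u_3 = (231/194, 39/97, -15/97, 447/194)

Apply the Gram-Schmidt recurrence
  u_1 = v_1
  u_i = v_i − Σ_{j<i} ((v_i · u_j) / (u_j · u_j)) · u_j.

Step by step this gives:
  u_1 = (-1, -2, 2, 1)
  u_2 = (-18/5, 4/5, -9/5, 8/5)
  u_3 = (231/194, 39/97, -15/97, 447/194)

Orthogonality check:
  u_2 · u_1 = 0 (should be 0)
  u_3 · u_1 = 0 (should be 0)
  u_3 · u_2 = 0 (should be 0)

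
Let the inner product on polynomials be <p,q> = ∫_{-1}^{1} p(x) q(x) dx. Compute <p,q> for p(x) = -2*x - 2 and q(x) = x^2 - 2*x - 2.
<p,q> = 28/3

Expand the product: p(x)·q(x) = -2*x^3 + 2*x^2 + 8*x + 4.
∫_{-1}^{1} of each monomial x^k gives [2/(k+1) if k even, 0 if k odd]. Integrating term-by-term (or equivalently evaluating the antiderivative F(x) = -x^4/2 + 2*x^3/3 + 4*x^2 + 4*x at the endpoints):
  F(1) − F(−1) = 49/6 − (-7/6) = 28/3.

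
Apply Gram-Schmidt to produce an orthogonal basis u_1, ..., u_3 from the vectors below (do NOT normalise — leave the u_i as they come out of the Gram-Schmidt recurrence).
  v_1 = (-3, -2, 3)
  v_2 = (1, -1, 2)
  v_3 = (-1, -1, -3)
Orthogonal basis:
  u_1 = (-3, -2, 3)
  u_2 = (37/22, -6/11, 29/22)
  u_3 = (23/107, -207/107, -115/107)

Apply the Gram-Schmidt recurrence
  u_1 = v_1
  u_i = v_i − Σ_{j<i} ((v_i · u_j) / (u_j · u_j)) · u_j.

Step by step this gives:
  u_1 = (-3, -2, 3)
  u_2 = (37/22, -6/11, 29/22)
  u_3 = (23/107, -207/107, -115/107)

Orthogonality check:
  u_2 · u_1 = 0 (should be 0)
  u_3 · u_1 = 0 (should be 0)
  u_3 · u_2 = 0 (should be 0)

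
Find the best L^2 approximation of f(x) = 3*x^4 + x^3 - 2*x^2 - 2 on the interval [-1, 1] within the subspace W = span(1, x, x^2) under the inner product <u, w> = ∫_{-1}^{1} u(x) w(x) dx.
g(x) = 4*x^2/7 + 3*x/5 - 79/35

The best approximation g ∈ W is the orthogonal projection of f onto W. Writing g = a_0 + a_1 x + a_2 x^2, the coefficients solve the normal equations G · a = b where
  G_{ij} = <φ_i, φ_j> and b_i = <f, φ_i>, with φ_0 = 1, φ_1 = x, φ_2 = x^2.
G =
  [2, 0, 2/3]
  [0, 2/3, 0]
  [2/3, 0, 2/5],
b = (-62/15, 2/5, -134/105).
Solving gives a_0 = -79/35, a_1 = 3/5, a_2 = 4/7, so
  g(x) = 4*x^2/7 + 3*x/5 - 79/35.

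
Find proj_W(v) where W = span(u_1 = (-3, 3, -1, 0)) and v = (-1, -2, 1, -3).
proj_W(v) = (12/19, -12/19, 4/19, 0)

Set up U = [u_1 | ... | u_1] ∈ R^(4×1). The projector onto W = col(U) is P = U (U^T U)^(-1) U^T.
Compute U^T U =
  [19],
and U^T v = (-4).
Solve U^T U · c = U^T v for the coefficients: c = (-4/19). The projection is proj_W(v) = U c.
Check: (v - proj_W(v)) · u_1 = 0  (should be 0).
Result: proj_W(v) = (12/19, -12/19, 4/19, 0).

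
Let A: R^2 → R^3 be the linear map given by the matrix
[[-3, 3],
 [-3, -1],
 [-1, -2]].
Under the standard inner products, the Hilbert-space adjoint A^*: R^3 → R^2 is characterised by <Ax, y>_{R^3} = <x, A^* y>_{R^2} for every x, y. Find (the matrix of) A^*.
A^* = A^T =
[[-3, -3, -1],
 [3, -1, -2]]

For real matrices with standard dot products, the defining identity <Ax, y> = <x, A^* y> gives (Ax)^T y = x^T (A^*) y, i.e. x^T A^T y = x^T (A^*) y. Since this holds for all x, y, we must have A^* = A^T. Therefore
A^* =
[[-3, -3, -1],
 [3, -1, -2]].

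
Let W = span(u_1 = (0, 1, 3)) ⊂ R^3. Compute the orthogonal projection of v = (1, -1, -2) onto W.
proj_W(v) = (0, -7/10, -21/10)

Set up U = [u_1 | ... | u_1] ∈ R^(3×1). The projector onto W = col(U) is P = U (U^T U)^(-1) U^T.
Compute U^T U =
  [10],
and U^T v = (-7).
Solve U^T U · c = U^T v for the coefficients: c = (-7/10). The projection is proj_W(v) = U c.
Check: (v - proj_W(v)) · u_1 = 0  (should be 0).
Result: proj_W(v) = (0, -7/10, -21/10).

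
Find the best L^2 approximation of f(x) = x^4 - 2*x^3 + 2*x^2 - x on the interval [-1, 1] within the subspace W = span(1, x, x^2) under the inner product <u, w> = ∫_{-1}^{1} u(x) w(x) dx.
g(x) = 20*x^2/7 - 11*x/5 - 3/35

The best approximation g ∈ W is the orthogonal projection of f onto W. Writing g = a_0 + a_1 x + a_2 x^2, the coefficients solve the normal equations G · a = b where
  G_{ij} = <φ_i, φ_j> and b_i = <f, φ_i>, with φ_0 = 1, φ_1 = x, φ_2 = x^2.
G =
  [2, 0, 2/3]
  [0, 2/3, 0]
  [2/3, 0, 2/5],
b = (26/15, -22/15, 38/35).
Solving gives a_0 = -3/35, a_1 = -11/5, a_2 = 20/7, so
  g(x) = 20*x^2/7 - 11*x/5 - 3/35.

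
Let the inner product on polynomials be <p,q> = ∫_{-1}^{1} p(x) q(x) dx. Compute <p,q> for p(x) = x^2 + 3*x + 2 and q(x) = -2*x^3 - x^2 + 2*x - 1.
<p,q> = -24/5

Expand the product: p(x)·q(x) = -2*x^5 - 7*x^4 - 5*x^3 + 3*x^2 + x - 2.
∫_{-1}^{1} of each monomial x^k gives [2/(k+1) if k even, 0 if k odd]. Integrating term-by-term (or equivalently evaluating the antiderivative F(x) = -x^6/3 - 7*x^5/5 - 5*x^4/4 + x^3 + x^2/2 - 2*x at the endpoints):
  F(1) − F(−1) = -209/60 − (79/60) = -24/5.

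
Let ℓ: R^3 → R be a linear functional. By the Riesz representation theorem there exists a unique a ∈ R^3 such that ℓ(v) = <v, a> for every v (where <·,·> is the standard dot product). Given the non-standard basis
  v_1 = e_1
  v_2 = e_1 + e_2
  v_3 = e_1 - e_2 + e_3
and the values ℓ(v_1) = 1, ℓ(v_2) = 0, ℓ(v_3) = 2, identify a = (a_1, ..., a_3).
a = (1, -1, 0)

Write a = (a_1, ..., a_3) in the standard basis. For each basis vector v_i, ℓ(v_i) = <v_i, a> is a linear equation in the a_j's. Collect the n equations into a matrix system V a = ℓ, where row i of V is v_i (expressed in the standard basis). Since V is invertible (lower-triangular with 1s on the diagonal, up to permutation), solve by back-substitution:
  V =
[[1, 0, 0],
 [1, 1, 0],
 [1, -1, 1]]
  V a = (1, 0, 2)
Solving gives a = (1, -1, 0).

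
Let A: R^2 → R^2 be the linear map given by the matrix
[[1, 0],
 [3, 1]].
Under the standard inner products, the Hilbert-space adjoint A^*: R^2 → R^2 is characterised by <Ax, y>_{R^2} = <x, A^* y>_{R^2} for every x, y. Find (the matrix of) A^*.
A^* = A^T =
[[1, 3],
 [0, 1]]

For real matrices with standard dot products, the defining identity <Ax, y> = <x, A^* y> gives (Ax)^T y = x^T (A^*) y, i.e. x^T A^T y = x^T (A^*) y. Since this holds for all x, y, we must have A^* = A^T. Therefore
A^* =
[[1, 3],
 [0, 1]].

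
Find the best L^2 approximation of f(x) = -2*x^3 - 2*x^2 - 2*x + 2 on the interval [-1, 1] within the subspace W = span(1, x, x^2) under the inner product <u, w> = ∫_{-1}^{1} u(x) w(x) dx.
g(x) = -2*x^2 - 16*x/5 + 2

The best approximation g ∈ W is the orthogonal projection of f onto W. Writing g = a_0 + a_1 x + a_2 x^2, the coefficients solve the normal equations G · a = b where
  G_{ij} = <φ_i, φ_j> and b_i = <f, φ_i>, with φ_0 = 1, φ_1 = x, φ_2 = x^2.
G =
  [2, 0, 2/3]
  [0, 2/3, 0]
  [2/3, 0, 2/5],
b = (8/3, -32/15, 8/15).
Solving gives a_0 = 2, a_1 = -16/5, a_2 = -2, so
  g(x) = -2*x^2 - 16*x/5 + 2.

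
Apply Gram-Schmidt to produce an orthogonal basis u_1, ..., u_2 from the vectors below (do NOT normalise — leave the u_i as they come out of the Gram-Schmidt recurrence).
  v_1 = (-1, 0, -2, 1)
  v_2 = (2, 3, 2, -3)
Orthogonal basis:
  u_1 = (-1, 0, -2, 1)
  u_2 = (1/2, 3, -1, -3/2)

Apply the Gram-Schmidt recurrence
  u_1 = v_1
  u_i = v_i − Σ_{j<i} ((v_i · u_j) / (u_j · u_j)) · u_j.

Step by step this gives:
  u_1 = (-1, 0, -2, 1)
  u_2 = (1/2, 3, -1, -3/2)

Orthogonality check:
  u_2 · u_1 = 0 (should be 0)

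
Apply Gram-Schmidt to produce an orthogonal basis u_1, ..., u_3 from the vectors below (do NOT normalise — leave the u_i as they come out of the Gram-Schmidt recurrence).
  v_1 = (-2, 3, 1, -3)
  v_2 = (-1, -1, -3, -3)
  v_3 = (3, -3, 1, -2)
Orthogonal basis:
  u_1 = (-2, 3, 1, -3)
  u_2 = (-13/23, -38/23, -74/23, -54/23)
  u_3 = (1064/435, -671/435, 937/435, -356/145)

Apply the Gram-Schmidt recurrence
  u_1 = v_1
  u_i = v_i − Σ_{j<i} ((v_i · u_j) / (u_j · u_j)) · u_j.

Step by step this gives:
  u_1 = (-2, 3, 1, -3)
  u_2 = (-13/23, -38/23, -74/23, -54/23)
  u_3 = (1064/435, -671/435, 937/435, -356/145)

Orthogonality check:
  u_2 · u_1 = 0 (should be 0)
  u_3 · u_1 = 0 (should be 0)
  u_3 · u_2 = 0 (should be 0)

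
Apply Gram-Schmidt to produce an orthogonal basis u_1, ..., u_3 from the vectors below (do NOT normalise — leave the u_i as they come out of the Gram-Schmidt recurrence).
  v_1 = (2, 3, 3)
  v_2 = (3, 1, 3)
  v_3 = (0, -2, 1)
Orthogonal basis:
  u_1 = (2, 3, 3)
  u_2 = (15/11, -16/11, 6/11)
  u_3 = (-39/47, -39/94, 91/94)

Apply the Gram-Schmidt recurrence
  u_1 = v_1
  u_i = v_i − Σ_{j<i} ((v_i · u_j) / (u_j · u_j)) · u_j.

Step by step this gives:
  u_1 = (2, 3, 3)
  u_2 = (15/11, -16/11, 6/11)
  u_3 = (-39/47, -39/94, 91/94)

Orthogonality check:
  u_2 · u_1 = 0 (should be 0)
  u_3 · u_1 = 0 (should be 0)
  u_3 · u_2 = 0 (should be 0)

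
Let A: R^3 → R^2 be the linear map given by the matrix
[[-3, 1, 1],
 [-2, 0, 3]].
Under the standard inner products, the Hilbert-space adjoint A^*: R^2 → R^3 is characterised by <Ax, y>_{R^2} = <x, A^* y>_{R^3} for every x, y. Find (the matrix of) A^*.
A^* = A^T =
[[-3, -2],
 [1, 0],
 [1, 3]]

For real matrices with standard dot products, the defining identity <Ax, y> = <x, A^* y> gives (Ax)^T y = x^T (A^*) y, i.e. x^T A^T y = x^T (A^*) y. Since this holds for all x, y, we must have A^* = A^T. Therefore
A^* =
[[-3, -2],
 [1, 0],
 [1, 3]].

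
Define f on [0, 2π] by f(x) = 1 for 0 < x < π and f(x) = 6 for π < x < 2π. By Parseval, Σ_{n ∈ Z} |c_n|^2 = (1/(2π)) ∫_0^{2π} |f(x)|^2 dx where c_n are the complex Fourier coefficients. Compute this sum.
Σ |c_n|^2 = 37/2

Parseval equates the L^2 energy of f (normalised by 1/(2π)) with the ℓ^2 sum of its Fourier coefficients: (1/(2π)) ∫_0^{2π} |f|^2 = Σ |c_n|^2.
Compute the left side: (1/(2π)) [∫_0^π 1^2 dx + ∫_π^{2π} 6^2 dx] = (1/(2π)) · (1π + 36π) = (1 + 36)/2 = 37/2.
So Σ_{n ∈ Z} |c_n|^2 = 37/2.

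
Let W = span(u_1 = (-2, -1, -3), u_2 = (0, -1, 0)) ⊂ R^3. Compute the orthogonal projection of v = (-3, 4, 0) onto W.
proj_W(v) = (-12/13, 4, -18/13)

Set up U = [u_1 | ... | u_2] ∈ R^(3×2). The projector onto W = col(U) is P = U (U^T U)^(-1) U^T.
Compute U^T U =
  [14, 1]
  [1, 1],
and U^T v = (2, -4).
Solve U^T U · c = U^T v for the coefficients: c = (6/13, -58/13). The projection is proj_W(v) = U c.
Check: (v - proj_W(v)) · u_1 = 0  (should be 0).
Check: (v - proj_W(v)) · u_2 = 0  (should be 0).
Result: proj_W(v) = (-12/13, 4, -18/13).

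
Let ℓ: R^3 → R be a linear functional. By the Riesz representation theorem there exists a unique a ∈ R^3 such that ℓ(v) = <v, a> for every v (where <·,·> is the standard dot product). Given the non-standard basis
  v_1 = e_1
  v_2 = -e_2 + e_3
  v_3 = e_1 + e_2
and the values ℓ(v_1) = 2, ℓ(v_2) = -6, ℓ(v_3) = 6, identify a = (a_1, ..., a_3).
a = (2, 4, -2)

Write a = (a_1, ..., a_3) in the standard basis. For each basis vector v_i, ℓ(v_i) = <v_i, a> is a linear equation in the a_j's. Collect the n equations into a matrix system V a = ℓ, where row i of V is v_i (expressed in the standard basis). Since V is invertible (lower-triangular with 1s on the diagonal, up to permutation), solve by back-substitution:
  V =
[[1, 0, 0],
 [0, -1, 1],
 [1, 1, 0]]
  V a = (2, -6, 6)
Solving gives a = (2, 4, -2).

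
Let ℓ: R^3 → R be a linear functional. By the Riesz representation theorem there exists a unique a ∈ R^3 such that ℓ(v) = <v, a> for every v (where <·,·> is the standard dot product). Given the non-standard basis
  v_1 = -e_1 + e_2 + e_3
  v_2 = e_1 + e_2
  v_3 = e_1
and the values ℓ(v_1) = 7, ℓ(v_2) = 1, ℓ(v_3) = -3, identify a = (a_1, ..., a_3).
a = (-3, 4, 0)

Write a = (a_1, ..., a_3) in the standard basis. For each basis vector v_i, ℓ(v_i) = <v_i, a> is a linear equation in the a_j's. Collect the n equations into a matrix system V a = ℓ, where row i of V is v_i (expressed in the standard basis). Since V is invertible (lower-triangular with 1s on the diagonal, up to permutation), solve by back-substitution:
  V =
[[-1, 1, 1],
 [1, 1, 0],
 [1, 0, 0]]
  V a = (7, 1, -3)
Solving gives a = (-3, 4, 0).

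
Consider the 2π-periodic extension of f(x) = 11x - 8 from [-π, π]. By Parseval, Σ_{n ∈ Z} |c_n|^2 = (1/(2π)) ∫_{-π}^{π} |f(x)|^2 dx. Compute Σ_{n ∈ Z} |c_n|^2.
Σ |c_n|^2 = 121π^2/3 + 64

Expand and integrate term by term over [-π, π]:
  ∫ (11x)^2 dx = 121·(2π^3/3); ∫ 2·11·(-8)·x dx = 0 (odd integrand); ∫ (-8)^2 dx = 64·2π.
So (1/(2π)) ∫_{-π}^{π} (11x - 8)^2 dx = 121π^2/3 + 64 = 121π^2/3 + 64.
Parseval ⇒ Σ |c_n|^2 = 121π^2/3 + 64.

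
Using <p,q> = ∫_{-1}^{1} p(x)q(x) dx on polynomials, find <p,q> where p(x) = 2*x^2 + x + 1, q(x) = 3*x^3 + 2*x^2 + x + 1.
<p,q> = 122/15

Expand the product: p(x)·q(x) = 6*x^5 + 7*x^4 + 7*x^3 + 5*x^2 + 2*x + 1.
∫_{-1}^{1} of each monomial x^k gives [2/(k+1) if k even, 0 if k odd]. Integrating term-by-term (or equivalently evaluating the antiderivative F(x) = x^6 + 7*x^5/5 + 7*x^4/4 + 5*x^3/3 + x^2 + x at the endpoints):
  F(1) − F(−1) = 469/60 − (-19/60) = 122/15.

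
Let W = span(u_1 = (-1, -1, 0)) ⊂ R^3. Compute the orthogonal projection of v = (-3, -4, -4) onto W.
proj_W(v) = (-7/2, -7/2, 0)

Set up U = [u_1 | ... | u_1] ∈ R^(3×1). The projector onto W = col(U) is P = U (U^T U)^(-1) U^T.
Compute U^T U =
  [2],
and U^T v = (7).
Solve U^T U · c = U^T v for the coefficients: c = (7/2). The projection is proj_W(v) = U c.
Check: (v - proj_W(v)) · u_1 = 0  (should be 0).
Result: proj_W(v) = (-7/2, -7/2, 0).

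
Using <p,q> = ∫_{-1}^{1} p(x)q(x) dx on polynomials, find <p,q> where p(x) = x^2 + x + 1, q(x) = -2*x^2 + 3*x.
<p,q> = -2/15

Expand the product: p(x)·q(x) = -2*x^4 + x^3 + x^2 + 3*x.
∫_{-1}^{1} of each monomial x^k gives [2/(k+1) if k even, 0 if k odd]. Integrating term-by-term (or equivalently evaluating the antiderivative F(x) = -2*x^5/5 + x^4/4 + x^3/3 + 3*x^2/2 at the endpoints):
  F(1) − F(−1) = 101/60 − (109/60) = -2/15.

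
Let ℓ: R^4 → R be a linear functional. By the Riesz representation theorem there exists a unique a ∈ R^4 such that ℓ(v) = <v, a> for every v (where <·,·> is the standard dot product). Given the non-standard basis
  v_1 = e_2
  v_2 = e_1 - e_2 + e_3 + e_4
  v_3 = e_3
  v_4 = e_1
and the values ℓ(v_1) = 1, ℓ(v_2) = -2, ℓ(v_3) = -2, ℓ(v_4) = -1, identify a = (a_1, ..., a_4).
a = (-1, 1, -2, 2)

Write a = (a_1, ..., a_4) in the standard basis. For each basis vector v_i, ℓ(v_i) = <v_i, a> is a linear equation in the a_j's. Collect the n equations into a matrix system V a = ℓ, where row i of V is v_i (expressed in the standard basis). Since V is invertible (lower-triangular with 1s on the diagonal, up to permutation), solve by back-substitution:
  V =
[[0, 1, 0, 0],
 [1, -1, 1, 1],
 [0, 0, 1, 0],
 [1, 0, 0, 0]]
  V a = (1, -2, -2, -1)
Solving gives a = (-1, 1, -2, 2).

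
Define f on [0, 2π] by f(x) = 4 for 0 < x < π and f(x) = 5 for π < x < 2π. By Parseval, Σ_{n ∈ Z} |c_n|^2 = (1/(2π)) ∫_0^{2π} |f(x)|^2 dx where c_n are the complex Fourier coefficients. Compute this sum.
Σ |c_n|^2 = 41/2

Parseval equates the L^2 energy of f (normalised by 1/(2π)) with the ℓ^2 sum of its Fourier coefficients: (1/(2π)) ∫_0^{2π} |f|^2 = Σ |c_n|^2.
Compute the left side: (1/(2π)) [∫_0^π 4^2 dx + ∫_π^{2π} 5^2 dx] = (1/(2π)) · (16π + 25π) = (16 + 25)/2 = 41/2.
So Σ_{n ∈ Z} |c_n|^2 = 41/2.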